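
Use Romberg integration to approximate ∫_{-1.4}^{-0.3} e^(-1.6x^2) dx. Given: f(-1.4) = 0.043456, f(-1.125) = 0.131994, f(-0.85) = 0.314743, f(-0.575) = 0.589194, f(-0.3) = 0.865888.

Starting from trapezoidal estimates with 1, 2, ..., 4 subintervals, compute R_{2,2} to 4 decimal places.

R_{0,0} (trapezoid, 1 panel, h=1.1000): 0.500139
R_{1,0} (trapezoid, 2 panels, h=0.5500): 0.423178
R_{2,0} (trapezoid, 4 panels, h=0.2750): 0.409916
R_{1,1} = 0.423178 + (0.423178 − 0.500139)/3 = 0.397524
R_{2,1} = 0.409916 + (0.409916 − 0.423178)/3 = 0.405495
R_{2,2} = 0.405495 + (0.405495 − 0.397524)/15 = 0.406026

0.4060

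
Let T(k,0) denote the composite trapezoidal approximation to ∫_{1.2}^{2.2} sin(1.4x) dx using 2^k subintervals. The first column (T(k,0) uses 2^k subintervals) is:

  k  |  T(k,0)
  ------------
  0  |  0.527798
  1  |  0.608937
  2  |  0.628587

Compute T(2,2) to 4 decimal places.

T(1,1) = 0.608937 + (0.608937 − 0.527798)/3 = 0.635983
T(2,1) = (4·0.628587 − 0.608937) / 3 = 0.635137
T(2,2) = (16·0.635137 − 0.635983) / 15 = 0.635081

0.6351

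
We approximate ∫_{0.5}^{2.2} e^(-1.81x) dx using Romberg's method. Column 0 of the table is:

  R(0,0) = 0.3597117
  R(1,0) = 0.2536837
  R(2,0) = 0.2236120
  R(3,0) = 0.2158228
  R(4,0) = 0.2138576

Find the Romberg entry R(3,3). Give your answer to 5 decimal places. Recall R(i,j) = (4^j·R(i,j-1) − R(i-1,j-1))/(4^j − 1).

R(1,1) = 0.2536837 + (0.2536837 − 0.3597117)/3 = 0.2183410
R(2,1) = (4·0.2236120 − 0.2536837) / 3 = 0.2135881
R(3,1) = 0.2158228 + (0.2158228 − 0.2236120)/3 = 0.2132264
R(2,2) = (16·0.2135881 − 0.2183410) / 15 = 0.2132712
R(3,2) = (16·0.2132264 − 0.2135881) / 15 = 0.2132023
R(3,3) = 0.2132023 + (0.2132023 − 0.2132712)/63 = 0.2132012

0.21320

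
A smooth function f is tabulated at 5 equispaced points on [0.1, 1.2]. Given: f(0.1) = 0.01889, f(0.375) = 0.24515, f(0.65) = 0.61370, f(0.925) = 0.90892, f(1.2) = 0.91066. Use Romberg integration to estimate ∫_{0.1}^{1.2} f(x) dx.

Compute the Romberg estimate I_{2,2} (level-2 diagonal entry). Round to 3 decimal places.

I_{0,0} (trapezoid, 1 panel, h=1.1000): 0.51125
I_{1,0} (trapezoid, 2 panels, h=0.5500): 0.59316
I_{2,0} (trapezoid, 4 panels, h=0.2750): 0.61395
I_{1,1} = 0.59316 + (0.59316 − 0.51125)/3 = 0.62046
I_{2,1} = 0.61395 + (0.61395 − 0.59316)/3 = 0.62088
I_{2,2} = 0.62088 + (0.62088 − 0.62046)/15 = 0.62091

0.621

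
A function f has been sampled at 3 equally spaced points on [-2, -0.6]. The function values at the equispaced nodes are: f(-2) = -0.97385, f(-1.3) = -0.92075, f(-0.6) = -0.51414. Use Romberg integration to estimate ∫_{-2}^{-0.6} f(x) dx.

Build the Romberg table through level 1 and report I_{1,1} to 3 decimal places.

-1.207

I_{0,0} (trapezoid, 1 panel, h=1.4000): -1.04159
I_{1,0} (trapezoid, 2 panels, h=0.7000): -1.16532
I_{1,1} = -1.16532 + (-1.16532 − (-1.04159))/3 = -1.20656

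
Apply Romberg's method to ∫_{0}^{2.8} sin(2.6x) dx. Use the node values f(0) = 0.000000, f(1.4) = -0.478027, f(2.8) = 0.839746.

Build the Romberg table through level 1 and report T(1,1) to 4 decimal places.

-0.5004

T(0,0) (trapezoid, 1 panel, h=2.8000): 1.175644
T(1,0) (trapezoid, 2 panels, h=1.4000): -0.081416
T(1,1) = -0.081416 + (-0.081416 − 1.175644)/3 = -0.500436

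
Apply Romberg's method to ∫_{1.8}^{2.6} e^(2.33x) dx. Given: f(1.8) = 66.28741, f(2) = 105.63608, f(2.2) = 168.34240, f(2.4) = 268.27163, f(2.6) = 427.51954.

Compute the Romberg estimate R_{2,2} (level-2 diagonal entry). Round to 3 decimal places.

155.038

R_{0,0} (trapezoid, 1 panel, h=0.8000): 197.52278
R_{1,0} (trapezoid, 2 panels, h=0.4000): 166.09835
R_{2,0} (trapezoid, 4 panels, h=0.2000): 157.83072
R_{1,1} = 166.09835 + (166.09835 − 197.52278)/3 = 155.62354
R_{2,1} = 157.83072 + (157.83072 − 166.09835)/3 = 155.07484
R_{2,2} = 155.07484 + (155.07484 − 155.62354)/15 = 155.03826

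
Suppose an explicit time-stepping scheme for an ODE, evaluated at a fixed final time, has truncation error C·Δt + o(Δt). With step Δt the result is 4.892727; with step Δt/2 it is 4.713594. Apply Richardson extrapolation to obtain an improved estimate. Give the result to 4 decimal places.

The leading error scales as Δt; refining by a factor of 2 reduces it by 2^1 = 2.
Extrapolated value = (2·A(Δt/2) − A(Δt)) / (2 − 1)
= (2·4.713594 − 4.892727) / 1
= 4.534461 / 1 = 4.534461

4.5345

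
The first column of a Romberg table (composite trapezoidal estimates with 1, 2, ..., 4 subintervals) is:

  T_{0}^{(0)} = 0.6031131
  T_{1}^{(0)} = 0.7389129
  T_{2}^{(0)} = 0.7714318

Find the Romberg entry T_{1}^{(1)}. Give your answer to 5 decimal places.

Richardson extrapolation on the trapezoidal column (denominator 4−1=3):
T_{1}^{(1)} = (4·0.7389129 − 0.6031131) / 3 = 0.7841795

0.78418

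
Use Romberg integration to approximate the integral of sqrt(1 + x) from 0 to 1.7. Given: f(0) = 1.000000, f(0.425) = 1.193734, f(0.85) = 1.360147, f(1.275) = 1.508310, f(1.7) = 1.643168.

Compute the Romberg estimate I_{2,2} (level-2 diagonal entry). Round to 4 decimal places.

I_{0,0} (trapezoid, 1 panel, h=1.7000): 2.246693
I_{1,0} (trapezoid, 2 panels, h=0.8500): 2.279471
I_{2,0} (trapezoid, 4 panels, h=0.4250): 2.288104
I_{1,1} = 2.279471 + (2.279471 − 2.246693)/3 = 2.290397
I_{2,1} = 2.288104 + (2.288104 − 2.279471)/3 = 2.290982
I_{2,2} = 2.290982 + (2.290982 − 2.290397)/15 = 2.291021

2.2910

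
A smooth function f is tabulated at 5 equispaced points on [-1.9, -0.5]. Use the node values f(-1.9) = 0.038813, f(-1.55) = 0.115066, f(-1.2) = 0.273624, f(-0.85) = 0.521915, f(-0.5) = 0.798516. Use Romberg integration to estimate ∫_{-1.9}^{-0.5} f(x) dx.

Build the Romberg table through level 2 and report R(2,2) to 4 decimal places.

R(0,0) (trapezoid, 1 panel, h=1.4000): 0.586130
R(1,0) (trapezoid, 2 panels, h=0.7000): 0.484602
R(2,0) (trapezoid, 4 panels, h=0.3500): 0.465244
R(1,1) = 0.484602 + (0.484602 − 0.586130)/3 = 0.450759
R(2,1) = 0.465244 + (0.465244 − 0.484602)/3 = 0.458791
R(2,2) = 0.458791 + (0.458791 − 0.450759)/15 = 0.459326

0.4593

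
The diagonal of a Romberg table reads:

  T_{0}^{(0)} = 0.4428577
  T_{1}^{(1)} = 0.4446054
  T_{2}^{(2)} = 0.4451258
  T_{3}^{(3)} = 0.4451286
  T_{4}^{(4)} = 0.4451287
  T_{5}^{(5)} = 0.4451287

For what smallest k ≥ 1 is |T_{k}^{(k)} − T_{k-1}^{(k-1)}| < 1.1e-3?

k = 2

|T_{1}^{(1)} − T_{0}^{(0)}| = 0.0017477 ≥ 1.1e-3
|T_{2}^{(2)} − T_{1}^{(1)}| = 0.0005204 < 1.1e-3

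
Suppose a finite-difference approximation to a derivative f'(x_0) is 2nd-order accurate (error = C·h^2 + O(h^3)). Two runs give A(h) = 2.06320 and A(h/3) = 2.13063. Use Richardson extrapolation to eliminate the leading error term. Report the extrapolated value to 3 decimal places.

2.139

The leading error scales as h^2; refining by a factor of 3 reduces it by 3^2 = 9.
Extrapolated value = (9·A(h/3) − A(h)) / (9 − 1)
= (9·2.13063 − 2.06320) / 8
= 17.11247 / 8 = 2.13906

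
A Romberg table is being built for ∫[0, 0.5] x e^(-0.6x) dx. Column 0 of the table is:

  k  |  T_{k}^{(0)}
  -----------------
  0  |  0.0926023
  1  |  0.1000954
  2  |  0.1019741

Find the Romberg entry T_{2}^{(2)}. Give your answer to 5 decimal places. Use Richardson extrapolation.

0.10260

Richardson extrapolation on the trapezoidal column (denominator 4−1=3):
T_{1}^{(1)} = (4·0.1000954 − 0.0926023) / 3 = 0.1025931
T_{2}^{(1)} = (4·0.1019741 − 0.1000954) / 3 = 0.1026003
T_{2}^{(2)} = (16·0.1026003 − 0.1025931) / 15 = 0.1026008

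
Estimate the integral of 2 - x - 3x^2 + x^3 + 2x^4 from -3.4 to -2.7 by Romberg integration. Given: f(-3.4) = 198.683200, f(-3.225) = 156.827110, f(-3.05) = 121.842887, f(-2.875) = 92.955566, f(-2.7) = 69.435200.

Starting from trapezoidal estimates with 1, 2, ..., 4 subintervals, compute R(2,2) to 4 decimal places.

88.1377

R(0,0) (trapezoid, 1 panel, h=0.7000): 93.841440
R(1,0) (trapezoid, 2 panels, h=0.3500): 89.565730
R(2,0) (trapezoid, 4 panels, h=0.1750): 88.494834
R(1,1) = 89.565730 + (89.565730 − 93.841440)/3 = 88.140493
R(2,1) = 88.494834 + (88.494834 − 89.565730)/3 = 88.137869
R(2,2) = 88.137869 + (88.137869 − 88.140493)/15 = 88.137694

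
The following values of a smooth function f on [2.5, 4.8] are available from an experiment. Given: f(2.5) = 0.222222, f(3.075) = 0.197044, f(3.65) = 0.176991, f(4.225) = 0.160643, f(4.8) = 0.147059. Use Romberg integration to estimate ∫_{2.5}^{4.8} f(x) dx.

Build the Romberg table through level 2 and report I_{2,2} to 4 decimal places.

0.4128

I_{0,0} (trapezoid, 1 panel, h=2.3000): 0.424673
I_{1,0} (trapezoid, 2 panels, h=1.1500): 0.415876
I_{2,0} (trapezoid, 4 panels, h=0.5750): 0.413608
I_{1,1} = 0.415876 + (0.415876 − 0.424673)/3 = 0.412944
I_{2,1} = 0.413608 + (0.413608 − 0.415876)/3 = 0.412852
I_{2,2} = 0.412852 + (0.412852 − 0.412944)/15 = 0.412846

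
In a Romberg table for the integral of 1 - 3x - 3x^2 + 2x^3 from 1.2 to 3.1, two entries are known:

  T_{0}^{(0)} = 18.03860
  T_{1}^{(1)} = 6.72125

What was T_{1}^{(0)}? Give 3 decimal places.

9.551

From T_{1}^{(1)} = (4·T_{1}^{(0)} − T_{0}^{(0)})/3, solve for T_{1}^{(0)}:
4·T_{1}^{(0)} = 3·6.72125 + 18.03860 = 38.20235
T_{1}^{(0)} = 9.55059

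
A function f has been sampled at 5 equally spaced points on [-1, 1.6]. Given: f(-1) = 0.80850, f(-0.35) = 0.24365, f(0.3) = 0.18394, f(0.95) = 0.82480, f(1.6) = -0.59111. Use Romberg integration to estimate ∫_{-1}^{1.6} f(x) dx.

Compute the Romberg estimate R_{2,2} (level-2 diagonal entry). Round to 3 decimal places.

R_{0,0} (trapezoid, 1 panel, h=2.6000): 0.28261
R_{1,0} (trapezoid, 2 panels, h=1.3000): 0.38043
R_{2,0} (trapezoid, 4 panels, h=0.6500): 0.88471
R_{1,1} = 0.38043 + (0.38043 − 0.28261)/3 = 0.41304
R_{2,1} = 0.88471 + (0.88471 − 0.38043)/3 = 1.05280
R_{2,2} = 1.05280 + (1.05280 − 0.41304)/15 = 1.09545

1.095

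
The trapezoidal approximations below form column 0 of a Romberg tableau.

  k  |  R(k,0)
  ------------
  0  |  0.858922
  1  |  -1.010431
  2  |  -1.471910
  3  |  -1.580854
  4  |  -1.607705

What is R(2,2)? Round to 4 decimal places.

Richardson extrapolation on the trapezoidal column (denominator 4−1=3):
R(1,1) = -1.010431 + (-1.010431 − 0.858922)/3 = -1.633549
R(2,1) = (4·(-1.471910) − (-1.010431)) / 3 = -1.625736
R(2,2) = -1.625736 + (-1.625736 − (-1.633549))/15 = -1.625215

-1.6252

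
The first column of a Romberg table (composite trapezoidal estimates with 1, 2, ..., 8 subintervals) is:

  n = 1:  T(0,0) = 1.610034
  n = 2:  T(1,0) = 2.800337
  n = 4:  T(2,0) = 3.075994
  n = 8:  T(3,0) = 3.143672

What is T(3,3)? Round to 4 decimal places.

Richardson extrapolation on the trapezoidal column (denominator 4−1=3):
T(1,1) = (4·2.800337 − 1.610034) / 3 = 3.197105
T(2,1) = (4·3.075994 − 2.800337) / 3 = 3.167880
T(3,1) = 3.143672 + (3.143672 − 3.075994)/3 = 3.166231
T(2,2) = (16·3.167880 − 3.197105) / 15 = 3.165932
T(3,2) = 3.166231 + (3.166231 − 3.167880)/15 = 3.166121
T(3,3) = (64·3.166121 − 3.165932) / 63 = 3.166124

3.1661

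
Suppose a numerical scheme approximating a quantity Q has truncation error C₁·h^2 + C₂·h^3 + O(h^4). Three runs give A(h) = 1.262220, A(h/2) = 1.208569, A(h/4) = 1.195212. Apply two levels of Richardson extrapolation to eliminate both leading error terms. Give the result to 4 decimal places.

1.1908

First eliminate the h^2 term (factor 2^2 = 4):
  B₁ = (4·1.208569 − 1.262220)/3 = 1.190685
  B₂ = (4·1.195212 − 1.208569)/3 = 1.190760
Then eliminate the h^3 term (factor 2^3 = 8):
  (8·1.190760 − 1.190685)/7 = 1.190771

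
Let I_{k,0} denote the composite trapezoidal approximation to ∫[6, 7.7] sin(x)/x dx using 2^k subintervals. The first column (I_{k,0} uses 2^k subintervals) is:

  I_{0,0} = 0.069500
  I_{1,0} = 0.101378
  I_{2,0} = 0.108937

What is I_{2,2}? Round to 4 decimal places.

I_{1,1} = (4·0.101378 − 0.069500) / 3 = 0.112004
I_{2,1} = (4·0.108937 − 0.101378) / 3 = 0.111457
I_{2,2} = (16·0.111457 − 0.112004) / 15 = 0.111421

0.1114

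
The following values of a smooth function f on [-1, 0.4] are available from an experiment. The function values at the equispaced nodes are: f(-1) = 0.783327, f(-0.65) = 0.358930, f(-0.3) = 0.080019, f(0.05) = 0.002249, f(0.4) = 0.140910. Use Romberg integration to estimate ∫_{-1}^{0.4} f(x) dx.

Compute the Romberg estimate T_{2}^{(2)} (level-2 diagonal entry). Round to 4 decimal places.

T_{0}^{(0)} (trapezoid, 1 panel, h=1.4000): 0.646966
T_{1}^{(0)} (trapezoid, 2 panels, h=0.7000): 0.379496
T_{2}^{(0)} (trapezoid, 4 panels, h=0.3500): 0.316161
T_{1}^{(1)} = 0.379496 + (0.379496 − 0.646966)/3 = 0.290339
T_{2}^{(1)} = 0.316161 + (0.316161 − 0.379496)/3 = 0.295049
T_{2}^{(2)} = 0.295049 + (0.295049 − 0.290339)/15 = 0.295363

0.2954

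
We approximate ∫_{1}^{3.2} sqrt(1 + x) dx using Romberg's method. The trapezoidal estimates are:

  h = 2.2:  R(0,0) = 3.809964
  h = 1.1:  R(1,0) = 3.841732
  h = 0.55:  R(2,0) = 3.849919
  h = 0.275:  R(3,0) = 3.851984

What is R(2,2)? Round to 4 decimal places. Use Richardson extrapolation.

Richardson extrapolation on the trapezoidal column (denominator 4−1=3):
R(1,1) = (4·3.841732 − 3.809964) / 3 = 3.852321
R(2,1) = 3.849919 + (3.849919 − 3.841732)/3 = 3.852648
R(2,2) = (16·3.852648 − 3.852321) / 15 = 3.852670

3.8527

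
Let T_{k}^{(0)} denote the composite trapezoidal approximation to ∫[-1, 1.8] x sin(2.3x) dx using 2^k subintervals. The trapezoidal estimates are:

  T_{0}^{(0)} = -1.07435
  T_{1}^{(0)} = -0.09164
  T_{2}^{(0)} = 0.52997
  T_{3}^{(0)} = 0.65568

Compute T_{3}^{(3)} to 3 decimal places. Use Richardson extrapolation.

Richardson extrapolation on the trapezoidal column (denominator 4−1=3):
T_{1}^{(1)} = -0.09164 + (-0.09164 − (-1.07435))/3 = 0.23593
T_{2}^{(1)} = (4·0.52997 − (-0.09164)) / 3 = 0.73717
T_{3}^{(1)} = 0.65568 + (0.65568 − 0.52997)/3 = 0.69758
T_{2}^{(2)} = (16·0.73717 − 0.23593) / 15 = 0.77059
T_{3}^{(2)} = 0.69758 + (0.69758 − 0.73717)/15 = 0.69494
T_{3}^{(3)} = 0.69494 + (0.69494 − 0.77059)/63 = 0.69374

0.694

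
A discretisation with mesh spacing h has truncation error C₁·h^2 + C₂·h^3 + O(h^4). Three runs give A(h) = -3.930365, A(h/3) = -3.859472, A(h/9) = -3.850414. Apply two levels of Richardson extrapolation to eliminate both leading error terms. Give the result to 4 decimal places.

-3.8492

First eliminate the h^2 term (factor 3^2 = 9):
  B₁ = (9·(-3.859472) − (-3.930365))/8 = -3.850610
  B₂ = (9·(-3.850414) − (-3.859472))/8 = -3.849282
Then eliminate the h^3 term (factor 3^3 = 27):
  (27·(-3.849282) − (-3.850610))/26 = -3.849231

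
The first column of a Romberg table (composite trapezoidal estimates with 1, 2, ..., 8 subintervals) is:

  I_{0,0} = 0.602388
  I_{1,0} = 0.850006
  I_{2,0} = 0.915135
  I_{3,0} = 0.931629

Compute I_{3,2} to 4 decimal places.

0.9371

Richardson extrapolation on the trapezoidal column (denominator 4−1=3):
I_{2,1} = 0.915135 + (0.915135 − 0.850006)/3 = 0.936845
I_{3,1} = 0.931629 + (0.931629 − 0.915135)/3 = 0.937127
I_{3,2} = 0.937127 + (0.937127 − 0.936845)/15 = 0.937146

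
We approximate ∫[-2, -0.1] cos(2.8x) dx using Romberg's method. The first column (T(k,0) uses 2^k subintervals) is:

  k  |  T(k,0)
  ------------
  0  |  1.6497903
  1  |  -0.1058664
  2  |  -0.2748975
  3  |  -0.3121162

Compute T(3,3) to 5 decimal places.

Richardson extrapolation on the trapezoidal column (denominator 4−1=3):
T(1,1) = (4·(-0.1058664) − 1.6497903) / 3 = -0.6910853
T(2,1) = (4·(-0.2748975) − (-0.1058664)) / 3 = -0.3312412
T(3,1) = (4·(-0.3121162) − (-0.2748975)) / 3 = -0.3245224
T(2,2) = -0.3312412 + (-0.3312412 − (-0.6910853))/15 = -0.3072516
T(3,2) = (16·(-0.3245224) − (-0.3312412)) / 15 = -0.3240745
T(3,3) = -0.3240745 + (-0.3240745 − (-0.3072516))/63 = -0.3243415

-0.32434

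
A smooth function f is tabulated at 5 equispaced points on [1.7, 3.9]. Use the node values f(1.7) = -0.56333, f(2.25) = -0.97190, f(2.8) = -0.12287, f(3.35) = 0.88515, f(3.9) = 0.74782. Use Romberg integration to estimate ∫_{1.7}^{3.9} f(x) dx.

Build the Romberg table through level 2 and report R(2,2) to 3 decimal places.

-0.072

R(0,0) (trapezoid, 1 panel, h=2.2000): 0.20294
R(1,0) (trapezoid, 2 panels, h=1.1000): -0.03369
R(2,0) (trapezoid, 4 panels, h=0.5500): -0.06456
R(1,1) = -0.03369 + (-0.03369 − 0.20294)/3 = -0.11257
R(2,1) = -0.06456 + (-0.06456 − (-0.03369))/3 = -0.07485
R(2,2) = -0.07485 + (-0.07485 − (-0.11257))/15 = -0.07234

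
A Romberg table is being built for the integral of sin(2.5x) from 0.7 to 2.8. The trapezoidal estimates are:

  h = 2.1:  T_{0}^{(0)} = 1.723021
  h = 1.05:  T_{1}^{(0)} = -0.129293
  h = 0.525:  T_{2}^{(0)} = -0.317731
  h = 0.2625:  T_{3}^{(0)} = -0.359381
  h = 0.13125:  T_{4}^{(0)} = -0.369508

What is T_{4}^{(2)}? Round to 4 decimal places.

-0.3729

T_{3}^{(1)} = -0.359381 + (-0.359381 − (-0.317731))/3 = -0.373264
T_{4}^{(1)} = (4·(-0.369508) − (-0.359381)) / 3 = -0.372884
T_{4}^{(2)} = -0.372884 + (-0.372884 − (-0.373264))/15 = -0.372859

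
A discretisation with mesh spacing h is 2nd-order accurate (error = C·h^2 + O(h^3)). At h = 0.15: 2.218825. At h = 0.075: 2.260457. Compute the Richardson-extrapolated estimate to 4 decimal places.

Extrapolated value = (4·A(h/2) − A(h)) / (4 − 1)
= (4·2.260457 − 2.218825) / 3
= 6.823003 / 3 = 2.274334

2.2743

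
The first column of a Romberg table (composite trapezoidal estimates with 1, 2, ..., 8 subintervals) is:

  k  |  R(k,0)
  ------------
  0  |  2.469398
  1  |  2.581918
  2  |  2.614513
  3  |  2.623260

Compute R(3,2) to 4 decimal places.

2.6262

Richardson extrapolation on the trapezoidal column (denominator 4−1=3):
R(2,1) = 2.614513 + (2.614513 − 2.581918)/3 = 2.625378
R(3,1) = (4·2.623260 − 2.614513) / 3 = 2.626176
R(3,2) = (16·2.626176 − 2.625378) / 15 = 2.626229
(Column j=1 coincides with Simpson's rule on the same nodes.)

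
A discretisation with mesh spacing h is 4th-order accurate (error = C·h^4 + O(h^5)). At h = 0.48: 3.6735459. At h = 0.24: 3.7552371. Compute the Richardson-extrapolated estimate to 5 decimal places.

Extrapolated value = (16·A(h/2) − A(h)) / (16 − 1)
= (16·3.7552371 − 3.6735459) / 15
= 56.4102477 / 15 = 3.7606832

3.76068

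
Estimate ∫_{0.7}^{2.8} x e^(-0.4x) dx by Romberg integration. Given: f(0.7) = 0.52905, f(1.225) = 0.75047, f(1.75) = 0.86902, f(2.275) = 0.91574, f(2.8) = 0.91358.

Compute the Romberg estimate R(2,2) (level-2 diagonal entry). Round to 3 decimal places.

1.723

R(0,0) (trapezoid, 1 panel, h=2.1000): 1.51476
R(1,0) (trapezoid, 2 panels, h=1.0500): 1.66985
R(2,0) (trapezoid, 4 panels, h=0.5250): 1.70969
R(1,1) = 1.66985 + (1.66985 − 1.51476)/3 = 1.72155
R(2,1) = 1.70969 + (1.70969 − 1.66985)/3 = 1.72297
R(2,2) = 1.72297 + (1.72297 − 1.72155)/15 = 1.72306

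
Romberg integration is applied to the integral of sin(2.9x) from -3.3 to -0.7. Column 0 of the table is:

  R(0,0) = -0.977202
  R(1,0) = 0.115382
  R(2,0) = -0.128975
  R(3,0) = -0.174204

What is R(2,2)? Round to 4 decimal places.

-0.2564

Richardson extrapolation on the trapezoidal column (denominator 4−1=3):
R(1,1) = 0.115382 + (0.115382 − (-0.977202))/3 = 0.479577
R(2,1) = -0.128975 + (-0.128975 − 0.115382)/3 = -0.210427
R(2,2) = -0.210427 + (-0.210427 − 0.479577)/15 = -0.256427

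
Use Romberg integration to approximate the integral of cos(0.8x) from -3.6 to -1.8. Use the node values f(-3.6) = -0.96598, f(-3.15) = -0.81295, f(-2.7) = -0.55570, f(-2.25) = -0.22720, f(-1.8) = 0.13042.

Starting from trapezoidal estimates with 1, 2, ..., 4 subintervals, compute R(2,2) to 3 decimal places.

R(0,0) (trapezoid, 1 panel, h=1.8000): -0.75200
R(1,0) (trapezoid, 2 panels, h=0.9000): -0.87613
R(2,0) (trapezoid, 4 panels, h=0.4500): -0.90613
R(1,1) = -0.87613 + (-0.87613 − (-0.75200))/3 = -0.91751
R(2,1) = -0.90613 + (-0.90613 − (-0.87613))/3 = -0.91613
R(2,2) = -0.91613 + (-0.91613 − (-0.91751))/15 = -0.91604

-0.916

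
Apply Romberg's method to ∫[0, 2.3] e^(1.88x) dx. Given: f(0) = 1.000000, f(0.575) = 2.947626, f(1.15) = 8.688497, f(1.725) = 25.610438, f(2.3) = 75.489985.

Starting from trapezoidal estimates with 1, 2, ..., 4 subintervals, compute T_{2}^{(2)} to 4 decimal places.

T_{0}^{(0)} (trapezoid, 1 panel, h=2.3000): 87.963483
T_{1}^{(0)} (trapezoid, 2 panels, h=1.1500): 53.973513
T_{2}^{(0)} (trapezoid, 4 panels, h=0.5750): 43.407643
T_{1}^{(1)} = 53.973513 + (53.973513 − 87.963483)/3 = 42.643523
T_{2}^{(1)} = 43.407643 + (43.407643 − 53.973513)/3 = 39.885686
T_{2}^{(2)} = 39.885686 + (39.885686 − 42.643523)/15 = 39.701830

39.7018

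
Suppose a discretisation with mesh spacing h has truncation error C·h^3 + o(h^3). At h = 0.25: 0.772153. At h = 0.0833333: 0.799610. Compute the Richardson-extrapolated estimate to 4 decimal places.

0.8007

Extrapolated value = (27·A(h/3) − A(h)) / (27 − 1)
= (27·0.799610 − 0.772153) / 26
= 20.817317 / 26 = 0.800666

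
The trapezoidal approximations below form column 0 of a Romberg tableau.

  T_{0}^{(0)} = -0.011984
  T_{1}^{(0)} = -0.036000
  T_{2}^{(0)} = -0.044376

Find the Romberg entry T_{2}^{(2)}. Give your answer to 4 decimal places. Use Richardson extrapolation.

T_{1}^{(1)} = (4·(-0.036000) − (-0.011984)) / 3 = -0.044005
T_{2}^{(1)} = (4·(-0.044376) − (-0.036000)) / 3 = -0.047168
T_{2}^{(2)} = -0.047168 + (-0.047168 − (-0.044005))/15 = -0.047379
(Column j=1 coincides with Simpson's rule on the same nodes.)

-0.0474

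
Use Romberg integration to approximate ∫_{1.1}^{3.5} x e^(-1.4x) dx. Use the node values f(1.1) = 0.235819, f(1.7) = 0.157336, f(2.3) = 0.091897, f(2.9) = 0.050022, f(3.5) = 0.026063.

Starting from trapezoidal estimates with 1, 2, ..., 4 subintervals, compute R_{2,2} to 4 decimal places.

0.2552

R_{0,0} (trapezoid, 1 panel, h=2.4000): 0.314258
R_{1,0} (trapezoid, 2 panels, h=1.2000): 0.267406
R_{2,0} (trapezoid, 4 panels, h=0.6000): 0.258118
R_{1,1} = 0.267406 + (0.267406 − 0.314258)/3 = 0.251789
R_{2,1} = 0.258118 + (0.258118 − 0.267406)/3 = 0.255022
R_{2,2} = 0.255022 + (0.255022 − 0.251789)/15 = 0.255238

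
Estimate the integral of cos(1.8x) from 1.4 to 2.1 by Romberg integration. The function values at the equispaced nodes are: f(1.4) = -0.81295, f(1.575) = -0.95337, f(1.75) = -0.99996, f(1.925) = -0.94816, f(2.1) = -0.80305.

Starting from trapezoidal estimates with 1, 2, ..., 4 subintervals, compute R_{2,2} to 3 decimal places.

R_{0,0} (trapezoid, 1 panel, h=0.7000): -0.56560
R_{1,0} (trapezoid, 2 panels, h=0.3500): -0.63279
R_{2,0} (trapezoid, 4 panels, h=0.1750): -0.64916
R_{1,1} = -0.63279 + (-0.63279 − (-0.56560))/3 = -0.65519
R_{2,1} = -0.64916 + (-0.64916 − (-0.63279))/3 = -0.65462
R_{2,2} = -0.65462 + (-0.65462 − (-0.65519))/15 = -0.65458

-0.655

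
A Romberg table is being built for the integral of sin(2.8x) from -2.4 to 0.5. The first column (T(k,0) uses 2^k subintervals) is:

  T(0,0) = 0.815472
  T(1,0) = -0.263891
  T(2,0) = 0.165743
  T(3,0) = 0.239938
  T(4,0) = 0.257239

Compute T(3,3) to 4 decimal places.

0.2600

T(1,1) = (4·(-0.263891) − 0.815472) / 3 = -0.623679
T(2,1) = (4·0.165743 − (-0.263891)) / 3 = 0.308954
T(3,1) = (4·0.239938 − 0.165743) / 3 = 0.264670
T(2,2) = 0.308954 + (0.308954 − (-0.623679))/15 = 0.371130
T(3,2) = (16·0.264670 − 0.308954) / 15 = 0.261718
T(3,3) = (64·0.261718 − 0.371130) / 63 = 0.259981
(Column j=1 coincides with Simpson's rule on the same nodes.)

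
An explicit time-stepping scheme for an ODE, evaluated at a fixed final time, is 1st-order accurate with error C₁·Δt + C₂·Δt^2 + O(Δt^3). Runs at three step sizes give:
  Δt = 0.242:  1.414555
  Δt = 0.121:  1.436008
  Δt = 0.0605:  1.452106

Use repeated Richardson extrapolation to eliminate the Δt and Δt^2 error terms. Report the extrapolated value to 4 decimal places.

1.4718

First eliminate the Δt term (factor 2^1 = 2):
  B₁ = (2·1.436008 − 1.414555)/1 = 1.457461
  B₂ = (2·1.452106 − 1.436008)/1 = 1.468204
Then eliminate the Δt^2 term (factor 2^2 = 4):
  (4·1.468204 − 1.457461)/3 = 1.471785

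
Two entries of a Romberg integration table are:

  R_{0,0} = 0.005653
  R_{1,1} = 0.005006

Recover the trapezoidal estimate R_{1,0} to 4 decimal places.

From R_{1,1} = (4·R_{1,0} − R_{0,0})/3, solve for R_{1,0}:
4·R_{1,0} = 3·0.005006 + 0.005653 = 0.020671
R_{1,0} = 0.005168

0.0052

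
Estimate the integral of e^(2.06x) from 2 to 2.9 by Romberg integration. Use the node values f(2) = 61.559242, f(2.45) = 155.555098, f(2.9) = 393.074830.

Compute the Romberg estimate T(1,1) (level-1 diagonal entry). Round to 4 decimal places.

161.5282

T(0,0) (trapezoid, 1 panel, h=0.9000): 204.585332
T(1,0) (trapezoid, 2 panels, h=0.4500): 172.292460
T(1,1) = 172.292460 + (172.292460 − 204.585332)/3 = 161.528169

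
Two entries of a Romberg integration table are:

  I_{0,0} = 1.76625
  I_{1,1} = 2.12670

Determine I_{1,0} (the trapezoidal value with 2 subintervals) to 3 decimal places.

From I_{1,1} = (4·I_{1,0} − I_{0,0})/3, solve for I_{1,0}:
4·I_{1,0} = 3·2.12670 + 1.76625 = 8.14635
I_{1,0} = 2.03659

2.037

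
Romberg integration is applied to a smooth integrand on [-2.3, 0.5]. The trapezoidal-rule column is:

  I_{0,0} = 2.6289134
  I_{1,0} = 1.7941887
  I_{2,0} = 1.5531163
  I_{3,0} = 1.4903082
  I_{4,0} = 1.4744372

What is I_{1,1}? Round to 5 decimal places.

Richardson extrapolation on the trapezoidal column (denominator 4−1=3):
I_{1,1} = 1.7941887 + (1.7941887 − 2.6289134)/3 = 1.5159471

1.51595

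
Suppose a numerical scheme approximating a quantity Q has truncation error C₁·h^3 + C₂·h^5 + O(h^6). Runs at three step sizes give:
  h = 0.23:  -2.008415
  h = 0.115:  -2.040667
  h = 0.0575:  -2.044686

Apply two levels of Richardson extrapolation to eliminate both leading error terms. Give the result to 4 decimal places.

-2.0453

First eliminate the h^3 term (factor 2^3 = 8):
  B₁ = (8·(-2.040667) − (-2.008415))/7 = -2.045274
  B₂ = (8·(-2.044686) − (-2.040667))/7 = -2.045260
Then eliminate the h^5 term (factor 2^5 = 32):
  (32·(-2.045260) − (-2.045274))/31 = -2.045260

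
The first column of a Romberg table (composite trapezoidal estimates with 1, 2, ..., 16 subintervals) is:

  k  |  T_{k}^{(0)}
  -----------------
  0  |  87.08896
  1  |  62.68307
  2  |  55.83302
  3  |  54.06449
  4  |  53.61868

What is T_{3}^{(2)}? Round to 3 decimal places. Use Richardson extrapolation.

Richardson extrapolation on the trapezoidal column (denominator 4−1=3):
T_{2}^{(1)} = (4·55.83302 − 62.68307) / 3 = 53.54967
T_{3}^{(1)} = 54.06449 + (54.06449 − 55.83302)/3 = 53.47498
T_{3}^{(2)} = 53.47498 + (53.47498 − 53.54967)/15 = 53.47000

53.470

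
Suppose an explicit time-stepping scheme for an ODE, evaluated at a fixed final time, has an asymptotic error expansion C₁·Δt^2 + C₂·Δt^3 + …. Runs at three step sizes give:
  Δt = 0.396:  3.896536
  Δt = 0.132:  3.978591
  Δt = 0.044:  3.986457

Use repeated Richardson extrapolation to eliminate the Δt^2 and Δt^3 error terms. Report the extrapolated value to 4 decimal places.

First eliminate the Δt^2 term (factor 3^2 = 9):
  B₁ = (9·3.978591 − 3.896536)/8 = 3.988848
  B₂ = (9·3.986457 − 3.978591)/8 = 3.987440
Then eliminate the Δt^3 term (factor 3^3 = 27):
  (27·3.987440 − 3.988848)/26 = 3.987386

3.9874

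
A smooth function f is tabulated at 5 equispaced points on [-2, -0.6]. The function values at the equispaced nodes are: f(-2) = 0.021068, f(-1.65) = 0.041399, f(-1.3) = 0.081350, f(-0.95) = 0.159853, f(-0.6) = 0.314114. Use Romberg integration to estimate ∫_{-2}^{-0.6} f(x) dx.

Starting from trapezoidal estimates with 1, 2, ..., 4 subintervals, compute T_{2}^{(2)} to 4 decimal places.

0.1519

T_{0}^{(0)} (trapezoid, 1 panel, h=1.4000): 0.234627
T_{1}^{(0)} (trapezoid, 2 panels, h=0.7000): 0.174259
T_{2}^{(0)} (trapezoid, 4 panels, h=0.3500): 0.157568
T_{1}^{(1)} = 0.174259 + (0.174259 − 0.234627)/3 = 0.154136
T_{2}^{(1)} = 0.157568 + (0.157568 − 0.174259)/3 = 0.152004
T_{2}^{(2)} = 0.152004 + (0.152004 − 0.154136)/15 = 0.151862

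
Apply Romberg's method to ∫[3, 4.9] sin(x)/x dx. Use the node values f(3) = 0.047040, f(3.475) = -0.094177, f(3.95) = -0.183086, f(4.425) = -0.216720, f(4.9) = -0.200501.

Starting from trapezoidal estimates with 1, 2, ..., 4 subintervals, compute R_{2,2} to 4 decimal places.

-0.2791

R_{0,0} (trapezoid, 1 panel, h=1.9000): -0.145788
R_{1,0} (trapezoid, 2 panels, h=0.9500): -0.246826
R_{2,0} (trapezoid, 4 panels, h=0.4750): -0.271089
R_{1,1} = -0.246826 + (-0.246826 − (-0.145788))/3 = -0.280505
R_{2,1} = -0.271089 + (-0.271089 − (-0.246826))/3 = -0.279177
R_{2,2} = -0.279177 + (-0.279177 − (-0.280505))/15 = -0.279088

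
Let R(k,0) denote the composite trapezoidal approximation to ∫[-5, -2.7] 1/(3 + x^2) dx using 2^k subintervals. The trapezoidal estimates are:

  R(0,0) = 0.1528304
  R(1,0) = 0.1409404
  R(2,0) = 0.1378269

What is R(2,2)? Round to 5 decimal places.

0.13678

Richardson extrapolation on the trapezoidal column (denominator 4−1=3):
R(1,1) = (4·0.1409404 − 0.1528304) / 3 = 0.1369771
R(2,1) = 0.1378269 + (0.1378269 − 0.1409404)/3 = 0.1367891
R(2,2) = (16·0.1367891 − 0.1369771) / 15 = 0.1367766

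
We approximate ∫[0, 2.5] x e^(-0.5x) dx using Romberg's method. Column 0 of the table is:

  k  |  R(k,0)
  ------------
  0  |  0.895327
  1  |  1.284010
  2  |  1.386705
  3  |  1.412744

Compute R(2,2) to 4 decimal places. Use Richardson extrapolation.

R(1,1) = (4·1.284010 − 0.895327) / 3 = 1.413571
R(2,1) = (4·1.386705 − 1.284010) / 3 = 1.420937
R(2,2) = 1.420937 + (1.420937 − 1.413571)/15 = 1.421428

1.4214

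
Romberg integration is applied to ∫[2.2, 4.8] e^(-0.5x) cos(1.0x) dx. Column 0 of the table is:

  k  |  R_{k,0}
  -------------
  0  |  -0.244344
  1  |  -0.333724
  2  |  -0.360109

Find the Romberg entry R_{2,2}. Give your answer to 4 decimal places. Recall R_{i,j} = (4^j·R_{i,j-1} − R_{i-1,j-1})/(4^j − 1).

R_{1,1} = -0.333724 + (-0.333724 − (-0.244344))/3 = -0.363517
R_{2,1} = (4·(-0.360109) − (-0.333724)) / 3 = -0.368904
R_{2,2} = (16·(-0.368904) − (-0.363517)) / 15 = -0.369263
(Column j=1 coincides with Simpson's rule on the same nodes.)

-0.3693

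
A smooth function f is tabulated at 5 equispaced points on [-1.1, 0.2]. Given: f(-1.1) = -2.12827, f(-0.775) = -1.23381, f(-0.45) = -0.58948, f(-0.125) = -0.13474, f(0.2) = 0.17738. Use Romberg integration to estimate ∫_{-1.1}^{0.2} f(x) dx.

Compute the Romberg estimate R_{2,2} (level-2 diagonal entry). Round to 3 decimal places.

R_{0,0} (trapezoid, 1 panel, h=1.3000): -1.26808
R_{1,0} (trapezoid, 2 panels, h=0.6500): -1.01720
R_{2,0} (trapezoid, 4 panels, h=0.3250): -0.95338
R_{1,1} = -1.01720 + (-1.01720 − (-1.26808))/3 = -0.93357
R_{2,1} = -0.95338 + (-0.95338 − (-1.01720))/3 = -0.93211
R_{2,2} = -0.93211 + (-0.93211 − (-0.93357))/15 = -0.93201

-0.932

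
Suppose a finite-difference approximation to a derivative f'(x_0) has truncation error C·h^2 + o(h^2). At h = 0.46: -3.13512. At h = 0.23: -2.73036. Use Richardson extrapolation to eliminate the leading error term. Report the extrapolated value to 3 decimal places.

-2.595

The leading error scales as h^2; refining by a factor of 2 reduces it by 2^2 = 4.
Extrapolated value = (4·A(h/2) − A(h)) / (4 − 1)
= (4·(-2.73036) − (-3.13512)) / 3
= -7.78632 / 3 = -2.59544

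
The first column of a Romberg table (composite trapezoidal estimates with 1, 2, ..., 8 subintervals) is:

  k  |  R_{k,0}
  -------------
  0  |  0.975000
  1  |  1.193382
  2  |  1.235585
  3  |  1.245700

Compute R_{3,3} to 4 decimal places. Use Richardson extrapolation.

Richardson extrapolation on the trapezoidal column (denominator 4−1=3):
R_{1,1} = 1.193382 + (1.193382 − 0.975000)/3 = 1.266176
R_{2,1} = 1.235585 + (1.235585 − 1.193382)/3 = 1.249653
R_{3,1} = (4·1.245700 − 1.235585) / 3 = 1.249072
R_{2,2} = (16·1.249653 − 1.266176) / 15 = 1.248551
R_{3,2} = 1.249072 + (1.249072 − 1.249653)/15 = 1.249033
R_{3,3} = 1.249033 + (1.249033 − 1.248551)/63 = 1.249041
(Column j=1 coincides with Simpson's rule on the same nodes.)

1.2490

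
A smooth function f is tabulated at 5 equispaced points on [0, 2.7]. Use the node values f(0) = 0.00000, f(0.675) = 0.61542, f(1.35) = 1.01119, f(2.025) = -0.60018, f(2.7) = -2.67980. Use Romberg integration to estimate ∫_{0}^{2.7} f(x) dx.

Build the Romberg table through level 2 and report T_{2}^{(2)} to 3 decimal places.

T_{0}^{(0)} (trapezoid, 1 panel, h=2.7000): -3.61773
T_{1}^{(0)} (trapezoid, 2 panels, h=1.3500): -0.44376
T_{2}^{(0)} (trapezoid, 4 panels, h=0.6750): -0.21159
T_{1}^{(1)} = -0.44376 + (-0.44376 − (-3.61773))/3 = 0.61423
T_{2}^{(1)} = -0.21159 + (-0.21159 − (-0.44376))/3 = -0.13420
T_{2}^{(2)} = -0.13420 + (-0.13420 − 0.61423)/15 = -0.18410

-0.184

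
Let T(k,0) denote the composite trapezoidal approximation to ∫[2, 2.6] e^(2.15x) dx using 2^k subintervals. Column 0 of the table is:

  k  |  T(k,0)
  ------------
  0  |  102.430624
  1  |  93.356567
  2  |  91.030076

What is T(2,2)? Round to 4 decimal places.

T(1,1) = 93.356567 + (93.356567 − 102.430624)/3 = 90.331881
T(2,1) = (4·91.030076 − 93.356567) / 3 = 90.254579
T(2,2) = (16·90.254579 − 90.331881) / 15 = 90.249426
(Column j=1 coincides with Simpson's rule on the same nodes.)

90.2494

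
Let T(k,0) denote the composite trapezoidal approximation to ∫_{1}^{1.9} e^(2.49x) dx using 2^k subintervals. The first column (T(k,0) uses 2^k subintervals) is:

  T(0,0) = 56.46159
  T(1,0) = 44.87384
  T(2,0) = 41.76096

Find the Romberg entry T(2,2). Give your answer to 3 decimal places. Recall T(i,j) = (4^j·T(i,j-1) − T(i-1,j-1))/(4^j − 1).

40.704

T(1,1) = (4·44.87384 − 56.46159) / 3 = 41.01126
T(2,1) = 41.76096 + (41.76096 − 44.87384)/3 = 40.72333
T(2,2) = (16·40.72333 − 41.01126) / 15 = 40.70413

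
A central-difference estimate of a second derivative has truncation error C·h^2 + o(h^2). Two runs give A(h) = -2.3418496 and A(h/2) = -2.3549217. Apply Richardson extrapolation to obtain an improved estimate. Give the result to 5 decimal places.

-2.35928

The leading error scales as h^2; refining by a factor of 2 reduces it by 2^2 = 4.
Extrapolated value = (4·A(h/2) − A(h)) / (4 − 1)
= (4·(-2.3549217) − (-2.3418496)) / 3
= -7.0778372 / 3 = -2.3592791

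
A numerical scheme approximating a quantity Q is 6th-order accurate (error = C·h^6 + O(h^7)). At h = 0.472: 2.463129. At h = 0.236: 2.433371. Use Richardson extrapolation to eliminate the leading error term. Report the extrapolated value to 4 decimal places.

The leading error scales as h^6; refining by a factor of 2 reduces it by 2^6 = 64.
Extrapolated value = (64·A(h/2) − A(h)) / (64 − 1)
= (64·2.433371 − 2.463129) / 63
= 153.272615 / 63 = 2.432899

2.4329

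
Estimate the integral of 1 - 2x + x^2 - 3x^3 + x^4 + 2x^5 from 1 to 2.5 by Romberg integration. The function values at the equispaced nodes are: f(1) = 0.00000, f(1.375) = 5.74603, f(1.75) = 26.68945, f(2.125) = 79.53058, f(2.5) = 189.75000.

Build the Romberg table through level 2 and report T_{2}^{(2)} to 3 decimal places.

T_{0}^{(0)} (trapezoid, 1 panel, h=1.5000): 142.31250
T_{1}^{(0)} (trapezoid, 2 panels, h=0.7500): 91.17334
T_{2}^{(0)} (trapezoid, 4 panels, h=0.3750): 77.56540
T_{1}^{(1)} = 91.17334 + (91.17334 − 142.31250)/3 = 74.12695
T_{2}^{(1)} = 77.56540 + (77.56540 − 91.17334)/3 = 73.02942
T_{2}^{(2)} = 73.02942 + (73.02942 − 74.12695)/15 = 72.95625

72.956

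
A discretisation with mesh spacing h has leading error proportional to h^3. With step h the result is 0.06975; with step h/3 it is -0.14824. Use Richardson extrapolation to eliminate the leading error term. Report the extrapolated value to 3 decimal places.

Extrapolated value = (27·A(h/3) − A(h)) / (27 − 1)
= (27·(-0.14824) − 0.06975) / 26
= -4.07223 / 26 = -0.15662

-0.157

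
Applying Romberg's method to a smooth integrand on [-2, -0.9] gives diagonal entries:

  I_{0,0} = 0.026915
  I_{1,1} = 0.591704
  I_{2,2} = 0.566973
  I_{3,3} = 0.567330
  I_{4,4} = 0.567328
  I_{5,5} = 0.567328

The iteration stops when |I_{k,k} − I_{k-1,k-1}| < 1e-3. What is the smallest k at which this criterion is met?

|I_{1,1} − I_{0,0}| = 0.564789 ≥ 1e-3
|I_{2,2} − I_{1,1}| = 0.024731 ≥ 1e-3
|I_{3,3} − I_{2,2}| = 0.000357 < 1e-3

k = 3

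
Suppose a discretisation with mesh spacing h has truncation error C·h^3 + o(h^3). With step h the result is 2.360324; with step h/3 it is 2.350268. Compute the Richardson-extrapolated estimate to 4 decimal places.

Extrapolated value = (27·A(h/3) − A(h)) / (27 − 1)
= (27·2.350268 − 2.360324) / 26
= 61.096912 / 26 = 2.349881

2.3499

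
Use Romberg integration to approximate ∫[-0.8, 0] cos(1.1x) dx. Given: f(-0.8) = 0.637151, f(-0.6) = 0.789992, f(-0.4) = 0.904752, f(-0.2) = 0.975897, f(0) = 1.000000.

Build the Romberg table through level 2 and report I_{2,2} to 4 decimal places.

0.7007

I_{0,0} (trapezoid, 1 panel, h=0.8000): 0.654860
I_{1,0} (trapezoid, 2 panels, h=0.4000): 0.689331
I_{2,0} (trapezoid, 4 panels, h=0.2000): 0.697843
I_{1,1} = 0.689331 + (0.689331 − 0.654860)/3 = 0.700821
I_{2,1} = 0.697843 + (0.697843 − 0.689331)/3 = 0.700680
I_{2,2} = 0.700680 + (0.700680 − 0.700821)/15 = 0.700671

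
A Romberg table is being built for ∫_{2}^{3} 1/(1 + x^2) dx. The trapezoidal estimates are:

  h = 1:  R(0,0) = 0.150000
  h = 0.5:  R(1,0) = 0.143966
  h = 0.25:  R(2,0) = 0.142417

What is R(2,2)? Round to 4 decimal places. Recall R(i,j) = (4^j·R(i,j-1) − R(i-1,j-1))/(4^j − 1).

0.1419

Richardson extrapolation on the trapezoidal column (denominator 4−1=3):
R(1,1) = 0.143966 + (0.143966 − 0.150000)/3 = 0.141955
R(2,1) = (4·0.142417 − 0.143966) / 3 = 0.141901
R(2,2) = (16·0.141901 − 0.141955) / 15 = 0.141897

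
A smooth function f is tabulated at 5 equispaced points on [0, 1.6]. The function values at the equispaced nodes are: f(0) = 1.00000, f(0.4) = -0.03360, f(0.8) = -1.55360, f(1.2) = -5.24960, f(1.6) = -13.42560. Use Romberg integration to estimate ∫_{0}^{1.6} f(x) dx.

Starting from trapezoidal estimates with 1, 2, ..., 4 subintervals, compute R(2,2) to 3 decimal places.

-4.883

R(0,0) (trapezoid, 1 panel, h=1.6000): -9.94048
R(1,0) (trapezoid, 2 panels, h=0.8000): -6.21312
R(2,0) (trapezoid, 4 panels, h=0.4000): -5.21984
R(1,1) = -6.21312 + (-6.21312 − (-9.94048))/3 = -4.97067
R(2,1) = -5.21984 + (-5.21984 − (-6.21312))/3 = -4.88875
R(2,2) = -4.88875 + (-4.88875 − (-4.97067))/15 = -4.88329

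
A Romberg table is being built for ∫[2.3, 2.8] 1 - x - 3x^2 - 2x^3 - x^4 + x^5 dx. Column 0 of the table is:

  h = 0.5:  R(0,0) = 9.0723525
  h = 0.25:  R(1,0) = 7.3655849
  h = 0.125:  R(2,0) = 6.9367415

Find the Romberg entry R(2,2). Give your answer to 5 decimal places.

6.79360

Richardson extrapolation on the trapezoidal column (denominator 4−1=3):
R(1,1) = (4·7.3655849 − 9.0723525) / 3 = 6.7966624
R(2,1) = 6.9367415 + (6.9367415 − 7.3655849)/3 = 6.7937937
R(2,2) = 6.7937937 + (6.7937937 − 6.7966624)/15 = 6.7936025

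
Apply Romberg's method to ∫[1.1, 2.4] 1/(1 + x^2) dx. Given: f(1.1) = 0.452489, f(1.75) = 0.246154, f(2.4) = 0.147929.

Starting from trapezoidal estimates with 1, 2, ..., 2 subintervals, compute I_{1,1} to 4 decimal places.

I_{0,0} (trapezoid, 1 panel, h=1.3000): 0.390272
I_{1,0} (trapezoid, 2 panels, h=0.6500): 0.355136
I_{1,1} = 0.355136 + (0.355136 − 0.390272)/3 = 0.343424

0.3434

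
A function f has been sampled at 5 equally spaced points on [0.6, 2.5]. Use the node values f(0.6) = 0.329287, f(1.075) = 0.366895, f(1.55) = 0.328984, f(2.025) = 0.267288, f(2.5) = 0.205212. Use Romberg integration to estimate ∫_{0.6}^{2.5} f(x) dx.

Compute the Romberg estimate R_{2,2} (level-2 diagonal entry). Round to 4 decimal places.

R_{0,0} (trapezoid, 1 panel, h=1.9000): 0.507774
R_{1,0} (trapezoid, 2 panels, h=0.9500): 0.566422
R_{2,0} (trapezoid, 4 panels, h=0.4750): 0.584448
R_{1,1} = 0.566422 + (0.566422 − 0.507774)/3 = 0.585971
R_{2,1} = 0.584448 + (0.584448 − 0.566422)/3 = 0.590457
R_{2,2} = 0.590457 + (0.590457 − 0.585971)/15 = 0.590756

0.5908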